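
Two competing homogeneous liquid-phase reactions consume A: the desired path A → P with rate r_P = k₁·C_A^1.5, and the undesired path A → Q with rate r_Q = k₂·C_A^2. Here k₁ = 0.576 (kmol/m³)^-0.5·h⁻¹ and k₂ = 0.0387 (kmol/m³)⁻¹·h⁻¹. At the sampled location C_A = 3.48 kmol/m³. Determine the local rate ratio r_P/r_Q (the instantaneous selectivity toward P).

S_{P/Q} = r_P/r_Q = (k₁·C_A^1.5)/(k₂·C_A^2) = (k₁/k₂)·C_A^-0.5.
= (0.576×3.480^1.5) / (0.0387×3.480^2) = 3.739/0.4687 = 7.98.
The undesired path is higher order in A, so low C_A (CSTR or dilute feed) favours P.

7.98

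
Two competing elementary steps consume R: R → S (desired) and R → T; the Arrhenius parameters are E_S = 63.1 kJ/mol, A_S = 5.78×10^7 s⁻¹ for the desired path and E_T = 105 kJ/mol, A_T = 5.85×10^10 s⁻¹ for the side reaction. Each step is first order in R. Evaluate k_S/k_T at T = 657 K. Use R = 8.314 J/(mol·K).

2.12

Since both paths have the same order in R, the concentration cancels and S_{S/T} = k_S/k_T = (A_S/A_T)·exp[(E_T−E_S)/(RT)].
(E_T−E_S)/(RT) = (105−63.1)×10³/(8.314×657) = 41900/5462 = 7.671.
k_S/k_T = (5.78×10^7/5.85×10^10)·exp(7.671) = 9.880×10^-4 × 2145 = 2.12.
Since E_S < E_T, lowering the temperature improves selectivity toward S.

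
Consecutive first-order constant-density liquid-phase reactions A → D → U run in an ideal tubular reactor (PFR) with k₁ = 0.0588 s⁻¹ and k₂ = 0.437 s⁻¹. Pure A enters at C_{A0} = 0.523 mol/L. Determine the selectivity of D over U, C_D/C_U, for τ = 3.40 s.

For first-order series with pure A initially, C_D(τ) = k₁C_{A0}/(k₂−k₁)·(e^(−k₁τ) − e^(−k₂τ)).
e^(−k₁τ) = e^(−0.0588×3.40) = e^(−0.1999) = 0.8188; e^(−k₂τ) = e^(−1.486) = 0.2263.
C_D = 0.0588×0.523/(0.437−0.0588) × (0.8188−0.2263) = 0.08131×0.5925 = 0.04818 mol/L.
C_A = C_{A0}e^(−k₁τ) = 0.4282 mol/L, so C_U = C_{A0}−C_A−C_D = 0.04659 mol/L; C_D/C_U = 1.03.

1.03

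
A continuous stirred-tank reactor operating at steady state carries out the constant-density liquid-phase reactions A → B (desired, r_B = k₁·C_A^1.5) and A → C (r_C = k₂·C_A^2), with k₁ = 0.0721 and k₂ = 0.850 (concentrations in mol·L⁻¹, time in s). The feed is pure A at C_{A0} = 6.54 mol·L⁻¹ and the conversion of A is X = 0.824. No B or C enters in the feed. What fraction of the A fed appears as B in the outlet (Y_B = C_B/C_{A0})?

0.0604

Exit C_A = C_{A0}(1−X) = 6.54×0.176 = 1.151 mol·L⁻¹.
A CSTR operates uniformly at the exit composition, giving r_B = 0.08904 and r_C = 1.126 (each k·C_A^n at C_A = 1.151).
Fraction of consumed A going to B: r_B/(r_B+r_C) = 0.07327.
C_B = 0.07327·C_{A0}·X = 0.07327×6.54×0.824 = 0.395 mol·L⁻¹; Y_B = C_B/C_{A0} = 0.0604.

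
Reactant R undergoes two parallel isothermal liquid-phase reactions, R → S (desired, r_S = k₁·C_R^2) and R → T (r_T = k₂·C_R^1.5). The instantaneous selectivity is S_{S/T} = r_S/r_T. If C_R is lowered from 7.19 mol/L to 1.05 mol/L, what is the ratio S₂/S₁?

S_{S/T} = (k₁/k₂)·C_R^0.5, so S₂/S₁ = (C_{R,2}/C_{R,1})^0.5.
= (1.05/7.19)^0.5 = (0.1460)^0.5 = 0.382.
Selectivity toward S falls as C_R falls — high-concentration operation is favoured.

0.382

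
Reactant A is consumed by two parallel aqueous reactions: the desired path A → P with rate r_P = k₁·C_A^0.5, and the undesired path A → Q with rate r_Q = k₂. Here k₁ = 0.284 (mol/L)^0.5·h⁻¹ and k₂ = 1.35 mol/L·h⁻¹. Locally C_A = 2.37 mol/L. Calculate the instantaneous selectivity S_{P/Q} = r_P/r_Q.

S_{P/Q} = r_P/r_Q = (k₁·C_A^0.5)/(k₂) = (k₁/k₂)·C_A^0.5.
= (0.284×2.370^0.5) / (1.35) = 0.4372/1.350 = 0.324.
Since the desired path is higher order in A, keeping C_A high (PFR or concentrated feed) favours P.

0.324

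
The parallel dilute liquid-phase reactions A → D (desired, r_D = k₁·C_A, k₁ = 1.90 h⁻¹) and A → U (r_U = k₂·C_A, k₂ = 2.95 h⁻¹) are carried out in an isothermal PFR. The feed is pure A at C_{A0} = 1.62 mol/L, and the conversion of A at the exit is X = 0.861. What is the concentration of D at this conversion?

C_A = C_{A0}(1−X) = 0.2252 mol/L.
Both paths are first order in A, so the instantaneous fraction to D is constant: dC_D/d(−C_A) = k₁/(k₁+k₂) = 0.3918.
C_D = 0.3918·(C_{A0}−C_A) = 0.3918×1.395 = 0.546 mol/L.

0.546 mol/L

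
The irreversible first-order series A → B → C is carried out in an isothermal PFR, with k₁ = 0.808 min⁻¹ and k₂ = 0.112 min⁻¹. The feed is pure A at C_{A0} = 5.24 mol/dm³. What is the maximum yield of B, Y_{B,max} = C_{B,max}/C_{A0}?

Evaluating C_B at τ_opt = ln(k₂/k₁)/(k₂−k₁) gives C_{B,max}/C_{A0} = (k₁/k₂)^[k₂/(k₂−k₁)].
= (0.808/0.112)^(0.112/(0.112−0.808)) = (7.214)^(-0.1609) = 0.7276.

0.728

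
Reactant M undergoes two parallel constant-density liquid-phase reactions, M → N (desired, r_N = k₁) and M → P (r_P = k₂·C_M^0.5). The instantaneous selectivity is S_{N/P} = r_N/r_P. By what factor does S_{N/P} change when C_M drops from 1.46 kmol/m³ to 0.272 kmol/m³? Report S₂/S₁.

2.32

S_{N/P} = (k₁/k₂)·C_M^-0.5, so S₂/S₁ = (C_{M,2}/C_{M,1})^-0.5.
= (0.272/1.46)^(-0.5) = (0.1863)^(-0.5) = 2.32.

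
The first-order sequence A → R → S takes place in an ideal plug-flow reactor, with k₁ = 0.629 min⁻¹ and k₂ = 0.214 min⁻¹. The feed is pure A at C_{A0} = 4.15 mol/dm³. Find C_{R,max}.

2.38 mol/dm³

For a first-order series the maximum intermediate yield is C_{R,max}/C_{A0} = (k₁/k₂)^[k₂/(k₂−k₁)].
= (0.629/0.214)^(0.214/(0.214−0.629)) = (2.939)^(-0.5157) = 0.5735.
C_{R,max} = 0.5735×4.15 = 2.38 mol/dm³.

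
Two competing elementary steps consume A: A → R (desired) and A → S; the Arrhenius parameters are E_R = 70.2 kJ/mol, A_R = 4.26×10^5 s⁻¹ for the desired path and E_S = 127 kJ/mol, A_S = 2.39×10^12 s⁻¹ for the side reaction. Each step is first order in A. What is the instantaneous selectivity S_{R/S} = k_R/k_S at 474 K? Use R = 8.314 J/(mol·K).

Since both paths have the same order in A, the concentration cancels and S_{R/S} = k_R/k_S = (A_R/A_S)·exp[(E_S−E_R)/(RT)].
(E_S−E_R)/(RT) = (127−70.2)×10³/(8.314×474) = 56800/3941 = 14.41.
k_R/k_S = (4.26×10^5/2.39×10^12)·exp(14.41) = 1.782×10^-7 × 1.818×10^6 = 0.324.
Since E_R < E_S, lowering the temperature improves selectivity toward R.

0.324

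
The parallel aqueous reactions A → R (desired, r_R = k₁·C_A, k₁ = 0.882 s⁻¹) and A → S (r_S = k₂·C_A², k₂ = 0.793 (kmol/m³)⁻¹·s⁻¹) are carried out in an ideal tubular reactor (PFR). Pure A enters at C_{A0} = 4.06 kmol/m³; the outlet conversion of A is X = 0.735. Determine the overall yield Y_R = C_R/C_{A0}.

C_A = C_{A0}(1−X) = 1.076 kmol/m³.
Along a PFR/batch, dC_R/dC_A = −r_R/(r_R+r_S) = −k₁/(k₁+k₂·C_A).
Integrating from C_{A0} to C_A: C_R = (0.882/0.793)·ln[(0.882+0.793·4.06)/(0.882+0.793·1.08)] = 1.112·ln(4.102/1.735) = 0.9568 kmol/m³.
Y_R = C_R/C_{A0} = 0.9568/4.06 = 0.236.

0.236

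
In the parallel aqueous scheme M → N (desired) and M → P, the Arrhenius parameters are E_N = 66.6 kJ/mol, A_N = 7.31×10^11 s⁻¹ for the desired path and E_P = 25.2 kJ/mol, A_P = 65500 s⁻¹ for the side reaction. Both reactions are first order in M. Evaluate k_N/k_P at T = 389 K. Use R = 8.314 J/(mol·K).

30.8

k_N/k_P = (A_N/A_P)·exp[−(E_N−E_P)/(RT)] = (A_N/A_P)·exp[(E_P−E_N)/(RT)].
(E_P−E_N)/(RT) = (25.2−66.6)×10³/(8.314×389) = -41400/3234 = -12.80.
k_N/k_P = (7.31×10^11/65500)·exp(-12.80) = 1.116×10^7 × 2.758×10^-6 = 30.8.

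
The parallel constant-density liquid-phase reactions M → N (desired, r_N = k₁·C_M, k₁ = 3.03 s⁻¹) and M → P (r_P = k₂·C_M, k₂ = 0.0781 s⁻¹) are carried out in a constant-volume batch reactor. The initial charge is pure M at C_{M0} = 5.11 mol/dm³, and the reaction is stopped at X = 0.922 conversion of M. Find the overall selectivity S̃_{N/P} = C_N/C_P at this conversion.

38.8

C_M = C_{M0}(1−X) = 0.3986 mol/dm³.
Both paths are first order in M, so the instantaneous fraction to N is constant: dC_N/d(−C_M) = k₁/(k₁+k₂) = 0.9749.
C_N = 0.9749·(C_{M0}−C_M) = 0.9749×4.711 = 4.59 mol/dm³.
C_P = (C_{M0}−C_M)−C_N = 0.1184 mol/dm³; S̃_{N/P} = 4.593/0.1184 = 38.8.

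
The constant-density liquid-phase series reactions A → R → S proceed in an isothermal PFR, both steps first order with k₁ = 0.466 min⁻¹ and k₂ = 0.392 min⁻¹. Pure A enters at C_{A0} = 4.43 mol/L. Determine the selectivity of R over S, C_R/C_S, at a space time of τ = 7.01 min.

The intermediate concentration in a first-order A→B→C sequence is C_R = k₁C_{A0}(e^(−k₁τ) − e^(−k₂τ))/(k₂−k₁).
e^(−k₁τ) = e^(−0.466×7.01) = e^(−3.267) = 0.03813; e^(−k₂τ) = e^(−2.748) = 0.06406.
C_R = 0.466×4.43/(0.392−0.466) × (0.03813−0.06406) = (-27.90)×(-0.02593) = 0.7233 mol/L.
C_A = C_{A0}e^(−k₁τ) = 0.1689 mol/L, so C_S = C_{A0}−C_A−C_R = 3.538 mol/L; C_R/C_S = 0.204.

0.204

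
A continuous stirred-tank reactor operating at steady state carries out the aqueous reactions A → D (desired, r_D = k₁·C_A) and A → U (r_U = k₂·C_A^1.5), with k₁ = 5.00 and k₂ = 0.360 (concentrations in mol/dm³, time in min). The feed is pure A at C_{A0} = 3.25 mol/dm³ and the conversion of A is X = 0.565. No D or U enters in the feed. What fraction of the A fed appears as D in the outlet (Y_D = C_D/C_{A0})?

0.520

Exit C_A = C_{A0}(1−X) = 3.25×0.435 = 1.414 mol/dm³.
Rates in a CSTR are evaluated at the outlet concentration: r_D = 5.00×1.414 = 7.069, r_U = 0.360×1.414^1.5 = 0.6051.
Fraction of consumed A going to D: r_D/(r_D+r_U) = 0.9211.
C_D = 0.9211·C_{A0}·X = 0.9211×3.25×0.565 = 1.69 mol/dm³; Y_D = C_D/C_{A0} = 0.520.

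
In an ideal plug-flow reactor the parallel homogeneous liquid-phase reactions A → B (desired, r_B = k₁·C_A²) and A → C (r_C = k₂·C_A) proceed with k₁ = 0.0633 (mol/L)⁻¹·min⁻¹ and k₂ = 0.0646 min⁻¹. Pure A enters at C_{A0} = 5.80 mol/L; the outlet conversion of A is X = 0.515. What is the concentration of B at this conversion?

C_A = C_{A0}(1−X) = 2.813 mol/L.
Along a PFR/batch, dC_C/dC_A = −r_C/(r_B+r_C) = −k₂/(k₂+k₁·C_A).
Integrating from C_{A0} to C_A: C_C = (0.0646/0.0633)·ln[(0.0646+0.0633·5.80)/(0.0646+0.0633·2.81)] = 1.021·ln(0.4317/0.2427) = 0.5880 mol/L.
Then C_B = (C_{A0}−C_A) − C_C = 2.987 − 0.5880 = 2.399 mol/L.

2.40 mol/L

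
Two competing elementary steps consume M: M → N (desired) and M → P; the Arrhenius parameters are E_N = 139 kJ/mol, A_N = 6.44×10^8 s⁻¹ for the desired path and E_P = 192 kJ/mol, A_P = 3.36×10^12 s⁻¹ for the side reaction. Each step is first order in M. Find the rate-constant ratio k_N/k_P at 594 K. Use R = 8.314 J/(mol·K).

8.78

k_N/k_P = (A_N/A_P)·exp[−(E_N−E_P)/(RT)] = (A_N/A_P)·exp[(E_P−E_N)/(RT)].
(E_P−E_N)/(RT) = (192−139)×10³/(8.314×594) = 53000/4939 = 10.73.
k_N/k_P = (6.44×10^8/3.36×10^12)·exp(10.73) = 1.917×10^-4 × 45797 = 8.78.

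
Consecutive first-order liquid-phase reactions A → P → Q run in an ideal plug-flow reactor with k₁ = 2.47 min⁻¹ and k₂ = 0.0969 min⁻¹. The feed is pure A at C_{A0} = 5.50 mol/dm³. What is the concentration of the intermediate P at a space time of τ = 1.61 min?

4.79 mol/dm³

The intermediate concentration in a first-order A→B→C sequence is C_P = k₁C_{A0}(e^(−k₁τ) − e^(−k₂τ))/(k₂−k₁).
e^(−k₁τ) = e^(−2.47×1.61) = e^(−3.977) = 0.01875; e^(−k₂τ) = e^(−0.1560) = 0.8556.
C_P = 2.47×5.50/(0.0969−2.47) × (0.01875−0.8556) = (-5.725)×(-0.8368) = 4.790 mol/dm³.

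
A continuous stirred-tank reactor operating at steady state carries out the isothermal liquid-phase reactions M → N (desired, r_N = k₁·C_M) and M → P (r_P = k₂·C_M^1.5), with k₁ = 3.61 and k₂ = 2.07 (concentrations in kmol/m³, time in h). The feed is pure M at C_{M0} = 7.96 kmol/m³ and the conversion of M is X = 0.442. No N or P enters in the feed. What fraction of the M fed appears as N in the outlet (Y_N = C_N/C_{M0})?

Exit C_M = C_{M0}(1−X) = 7.96×0.558 = 4.442 kmol/m³.
Rates in a CSTR are evaluated at the outlet concentration: r_N = 3.61×4.442 = 16.03, r_P = 2.07×4.442^1.5 = 19.38.
Fraction of consumed M going to N: r_N/(r_N+r_P) = 0.4528.
C_N = 0.4528·C_{M0}·X = 0.4528×7.96×0.442 = 1.59 kmol/m³; Y_N = C_N/C_{M0} = 0.200.

0.200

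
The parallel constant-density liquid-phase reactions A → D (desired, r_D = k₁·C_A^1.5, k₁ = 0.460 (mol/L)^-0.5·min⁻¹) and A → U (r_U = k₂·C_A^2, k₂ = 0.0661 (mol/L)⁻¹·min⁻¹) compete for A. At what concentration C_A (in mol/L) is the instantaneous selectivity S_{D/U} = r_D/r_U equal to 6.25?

S_{D/U} = (k₁/k₂)·C_A^-0.5 ⇒ C_A = (S·k₂/k₁)^(-2).
= (6.25×0.0661/0.460)^(-2) = (0.8981)^(-2) = 1.24 mol/L.

1.24 mol/L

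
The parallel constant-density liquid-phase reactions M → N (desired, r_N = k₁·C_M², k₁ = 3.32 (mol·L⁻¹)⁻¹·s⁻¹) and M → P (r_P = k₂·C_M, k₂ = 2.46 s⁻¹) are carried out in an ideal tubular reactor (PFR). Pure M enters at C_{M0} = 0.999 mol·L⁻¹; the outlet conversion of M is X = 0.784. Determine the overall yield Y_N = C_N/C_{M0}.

C_M = C_{M0}(1−X) = 0.2158 mol·L⁻¹.
Along a PFR/batch, dC_P/dC_M = −r_P/(r_N+r_P) = −k₂/(k₂+k₁·C_M).
Integrating from C_{M0} to C_M: C_P = (2.46/3.32)·ln[(2.46+3.32·0.999)/(2.46+3.32·0.216)] = 0.7410·ln(5.777/3.176) = 0.4432 mol·L⁻¹.
Then C_N = (C_{M0}−C_M) − C_P = 0.7832 − 0.4432 = 0.3401 mol·L⁻¹.
Y_N = C_N/C_{M0} = 0.3401/0.999 = 0.340.

0.340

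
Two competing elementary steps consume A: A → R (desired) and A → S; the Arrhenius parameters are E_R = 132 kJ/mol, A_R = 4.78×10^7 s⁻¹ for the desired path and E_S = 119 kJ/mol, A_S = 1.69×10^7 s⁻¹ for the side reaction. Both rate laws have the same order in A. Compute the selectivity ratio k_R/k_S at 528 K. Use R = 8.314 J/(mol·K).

Since both paths have the same order in A, the concentration cancels and S_{R/S} = k_R/k_S = (A_R/A_S)·exp[(E_S−E_R)/(RT)].
(E_S−E_R)/(RT) = (119−132)×10³/(8.314×528) = -13000/4390 = -2.961.
k_R/k_S = (4.78×10^7/1.69×10^7)·exp(-2.961) = 2.828 × 0.05175 = 0.146.
Since E_R > E_S, raising the temperature improves selectivity toward R.

0.146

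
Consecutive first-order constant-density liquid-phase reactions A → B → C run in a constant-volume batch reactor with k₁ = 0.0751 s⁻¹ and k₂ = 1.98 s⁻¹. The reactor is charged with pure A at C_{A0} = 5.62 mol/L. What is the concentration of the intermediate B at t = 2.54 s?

For first-order series with pure A initially, C_B(t) = k₁C_{A0}/(k₂−k₁)·(e^(−k₁t) − e^(−k₂t)).
e^(−k₁t) = e^(−0.0751×2.54) = e^(−0.1908) = 0.8263; e^(−k₂t) = e^(−5.029) = 0.006544.
C_B = 0.0751×5.62/(1.98−0.0751) × (0.8263−0.006544) = 0.2216×0.8198 = 0.1816 mol/L.

0.182 mol/L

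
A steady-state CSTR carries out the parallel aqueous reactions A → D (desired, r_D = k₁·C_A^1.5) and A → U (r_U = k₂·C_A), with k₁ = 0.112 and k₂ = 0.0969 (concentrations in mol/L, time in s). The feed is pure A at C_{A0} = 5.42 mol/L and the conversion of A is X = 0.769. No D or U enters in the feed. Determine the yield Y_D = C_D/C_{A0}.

Exit C_A = C_{A0}(1−X) = 5.42×0.231 = 1.252 mol/L.
A CSTR operates uniformly at the exit composition, giving r_D = 0.1569 and r_U = 0.1213 (each k·C_A^n at C_A = 1.252).
Fraction of consumed A going to D: r_D/(r_D+r_U) = 0.5639.
C_D = 0.5639·C_{A0}·X = 0.5639×5.42×0.769 = 2.35 mol/L; Y_D = C_D/C_{A0} = 0.434.

0.434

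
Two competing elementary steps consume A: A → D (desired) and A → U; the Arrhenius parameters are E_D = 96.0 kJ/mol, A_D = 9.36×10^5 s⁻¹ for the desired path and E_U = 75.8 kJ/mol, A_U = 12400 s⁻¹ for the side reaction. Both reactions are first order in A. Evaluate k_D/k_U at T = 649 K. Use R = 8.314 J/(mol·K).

1.79

Since both paths have the same order in A, the concentration cancels and S_{D/U} = k_D/k_U = (A_D/A_U)·exp[(E_U−E_D)/(RT)].
(E_U−E_D)/(RT) = (75.8−96.0)×10³/(8.314×649) = -20200/5396 = -3.744.
k_D/k_U = (9.36×10^5/12400)·exp(-3.744) = 75.48 × 0.02367 = 1.79.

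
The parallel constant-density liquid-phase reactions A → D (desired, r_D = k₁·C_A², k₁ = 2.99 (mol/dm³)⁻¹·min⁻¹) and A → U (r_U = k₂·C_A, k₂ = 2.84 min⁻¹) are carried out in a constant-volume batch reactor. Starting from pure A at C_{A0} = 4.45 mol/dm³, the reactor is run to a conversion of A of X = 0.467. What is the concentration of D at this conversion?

1.62 mol/dm³

C_A = C_{A0}(1−X) = 2.372 mol/dm³.
Along a PFR/batch, dC_U/dC_A = −r_U/(r_D+r_U) = −k₂/(k₂+k₁·C_A).
Integrating from C_{A0} to C_A: C_U = (2.84/2.99)·ln[(2.84+2.99·4.45)/(2.84+2.99·2.37)] = 0.9498·ln(16.15/9.932) = 0.4615 mol/dm³.
Then C_D = (C_{A0}−C_A) − C_U = 2.078 − 0.4615 = 1.617 mol/dm³.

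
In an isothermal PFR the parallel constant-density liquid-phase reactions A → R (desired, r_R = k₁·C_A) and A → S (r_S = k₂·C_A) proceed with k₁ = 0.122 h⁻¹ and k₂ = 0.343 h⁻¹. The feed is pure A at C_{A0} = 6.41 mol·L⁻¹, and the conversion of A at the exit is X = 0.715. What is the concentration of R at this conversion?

1.20 mol·L⁻¹

C_A = C_{A0}(1−X) = 1.827 mol·L⁻¹.
Both paths are first order in A, so the instantaneous fraction to R is constant: dC_R/d(−C_A) = k₁/(k₁+k₂) = 0.2624.
C_R = 0.2624·(C_{A0}−C_A) = 0.2624×4.583 = 1.20 mol·L⁻¹.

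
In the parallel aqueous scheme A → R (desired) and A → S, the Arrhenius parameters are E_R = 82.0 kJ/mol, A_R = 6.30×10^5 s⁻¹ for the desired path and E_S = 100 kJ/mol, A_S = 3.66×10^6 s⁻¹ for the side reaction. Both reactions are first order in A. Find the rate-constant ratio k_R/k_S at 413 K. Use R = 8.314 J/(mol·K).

32.5

With equal orders, S_{R/S} = k_R/k_S = (A_R/A_S)·exp[(E_S−E_R)/(RT)].
(E_S−E_R)/(RT) = (100−82.0)×10³/(8.314×413) = 18000/3434 = 5.242.
k_R/k_S = (6.30×10^5/3.66×10^6)·exp(5.242) = 0.1721 × 189.1 = 32.5.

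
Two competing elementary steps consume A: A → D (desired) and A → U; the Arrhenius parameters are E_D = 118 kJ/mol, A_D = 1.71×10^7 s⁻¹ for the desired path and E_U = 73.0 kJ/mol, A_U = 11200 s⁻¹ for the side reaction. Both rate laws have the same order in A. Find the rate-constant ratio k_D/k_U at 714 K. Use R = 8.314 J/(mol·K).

With equal orders, S_{D/U} = k_D/k_U = (A_D/A_U)·exp[(E_U−E_D)/(RT)].
(E_U−E_D)/(RT) = (73.0−118)×10³/(8.314×714) = -45000/5936 = -7.581.
k_D/k_U = (1.71×10^7/11200)·exp(-7.581) = 1527 × 5.102×10^-4 = 0.779.
Since E_D > E_U, raising the temperature improves selectivity toward D.

0.779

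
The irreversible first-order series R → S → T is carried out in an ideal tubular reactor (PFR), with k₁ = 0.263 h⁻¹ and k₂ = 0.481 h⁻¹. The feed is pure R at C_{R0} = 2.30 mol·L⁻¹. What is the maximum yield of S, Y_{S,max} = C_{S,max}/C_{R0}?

0.264

For a first-order series the maximum intermediate yield is C_{S,max}/C_{R0} = (k₁/k₂)^[k₂/(k₂−k₁)].
= (0.263/0.481)^(0.481/(0.481−0.263)) = (0.5468)^(2.206) = 0.2639.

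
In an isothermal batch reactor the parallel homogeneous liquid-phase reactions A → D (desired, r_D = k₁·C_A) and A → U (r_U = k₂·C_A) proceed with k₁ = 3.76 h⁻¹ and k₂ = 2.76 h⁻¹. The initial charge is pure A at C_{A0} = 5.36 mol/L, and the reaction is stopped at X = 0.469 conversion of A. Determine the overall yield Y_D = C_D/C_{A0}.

C_A = C_{A0}(1−X) = 2.846 mol/L.
Both paths are first order in A, so the instantaneous fraction to D is constant: dC_D/d(−C_A) = k₁/(k₁+k₂) = 0.5767.
C_D = 0.5767·(C_{A0}−C_A) = 0.5767×2.514 = 1.45 mol/L.
Y_D = C_D/C_{A0} = 1.450/5.36 = 0.270.

0.270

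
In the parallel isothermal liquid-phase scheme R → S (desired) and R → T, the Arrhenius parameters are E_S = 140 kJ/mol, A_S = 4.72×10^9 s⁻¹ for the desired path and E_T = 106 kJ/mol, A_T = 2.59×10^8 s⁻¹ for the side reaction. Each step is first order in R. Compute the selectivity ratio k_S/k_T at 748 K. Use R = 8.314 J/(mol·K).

With equal orders, S_{S/T} = k_S/k_T = (A_S/A_T)·exp[(E_T−E_S)/(RT)].
(E_T−E_S)/(RT) = (106−140)×10³/(8.314×748) = -34000/6219 = -5.467.
k_S/k_T = (4.72×10^9/2.59×10^8)·exp(-5.467) = 18.22 × 0.004223 = 0.0770.
Since E_S > E_T, raising the temperature improves selectivity toward S.

0.0770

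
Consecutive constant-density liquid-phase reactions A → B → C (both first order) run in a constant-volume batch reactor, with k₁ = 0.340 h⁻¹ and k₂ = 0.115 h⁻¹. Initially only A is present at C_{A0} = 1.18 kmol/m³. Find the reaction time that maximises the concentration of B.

4.82 h

The intermediate peaks when r₁ = r₂, i.e. k₁e^(−k₁t) = k₂e^(−k₂t), giving t_opt = ln(k₂/k₁)/(k₂−k₁).
= ln(0.115/0.340)/(0.115−0.340) = ln(0.3382)/-0.2250 = -1.084/-0.2250 = 4.82 h.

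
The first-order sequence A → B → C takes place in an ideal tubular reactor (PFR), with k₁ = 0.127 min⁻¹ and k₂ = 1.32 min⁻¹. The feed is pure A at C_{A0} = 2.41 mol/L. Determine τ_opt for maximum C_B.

Setting dC_B/dτ = 0 gives τ_opt = ln(k₂/k₁)/(k₂−k₁).
= ln(1.32/0.127)/(1.32−0.127) = ln(10.39)/1.193 = 2.341/1.193 = 1.96 min.

1.96 min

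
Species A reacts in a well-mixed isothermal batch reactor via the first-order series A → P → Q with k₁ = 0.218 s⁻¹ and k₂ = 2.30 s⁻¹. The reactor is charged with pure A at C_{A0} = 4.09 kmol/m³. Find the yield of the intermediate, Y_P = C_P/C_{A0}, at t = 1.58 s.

0.0714

Solving the coupled first-order balances gives C_P(t) = [k₁/(k₂−k₁)]·C_{A0}·(e^(−k₁t) − e^(−k₂t)).
e^(−k₁t) = e^(−0.218×1.58) = e^(−0.3444) = 0.7086; e^(−k₂t) = e^(−3.634) = 0.02641.
C_P = 0.218×4.09/(2.30−0.218) × (0.7086−0.02641) = 0.4283×0.6822 = 0.2922 kmol/m³.
Y_P = C_P/C_{A0} = 0.2922/4.09 = 0.0714.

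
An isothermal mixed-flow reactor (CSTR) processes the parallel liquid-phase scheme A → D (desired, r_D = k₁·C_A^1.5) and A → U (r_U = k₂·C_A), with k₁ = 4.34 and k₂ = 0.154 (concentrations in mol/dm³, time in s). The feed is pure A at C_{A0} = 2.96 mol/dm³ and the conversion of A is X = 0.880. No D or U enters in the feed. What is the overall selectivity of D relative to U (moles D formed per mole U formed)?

Exit C_A = C_{A0}(1−X) = 2.96×0.120 = 0.3552 mol/dm³.
Rates in a CSTR are evaluated at the outlet concentration: r_D = 4.34×0.3552^1.5 = 0.9188, r_U = 0.154×0.3552 = 0.05470.
Overall selectivity = C_D/C_U = r_Dτ/(r_Uτ) = r_D/r_U = 16.8.

16.8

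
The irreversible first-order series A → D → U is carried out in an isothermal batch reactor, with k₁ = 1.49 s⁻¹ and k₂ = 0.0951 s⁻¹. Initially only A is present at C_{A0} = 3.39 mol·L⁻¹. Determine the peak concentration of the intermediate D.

Evaluating C_D at t_opt = ln(k₂/k₁)/(k₂−k₁) gives C_{D,max}/C_{A0} = (k₁/k₂)^[k₂/(k₂−k₁)].
= (1.49/0.0951)^(0.0951/(0.0951−1.49)) = (15.67)^(-0.06818) = 0.8289.
C_{D,max} = 0.8289×3.39 = 2.81 mol·L⁻¹.

2.81 mol·L⁻¹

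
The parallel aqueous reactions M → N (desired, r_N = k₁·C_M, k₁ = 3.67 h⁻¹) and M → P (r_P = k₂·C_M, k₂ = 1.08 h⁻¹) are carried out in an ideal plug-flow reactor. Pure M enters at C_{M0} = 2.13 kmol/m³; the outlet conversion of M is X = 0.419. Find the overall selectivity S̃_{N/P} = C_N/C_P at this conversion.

C_M = C_{M0}(1−X) = 1.238 kmol/m³.
Both paths are first order in M, so the instantaneous fraction to N is constant: dC_N/d(−C_M) = k₁/(k₁+k₂) = 0.7726.
C_N = 0.7726·(C_{M0}−C_M) = 0.7726×0.8925 = 0.690 kmol/m³.
C_P = (C_{M0}−C_M)−C_N = 0.2029 kmol/m³; S̃_{N/P} = 0.6896/0.2029 = 3.40.

3.40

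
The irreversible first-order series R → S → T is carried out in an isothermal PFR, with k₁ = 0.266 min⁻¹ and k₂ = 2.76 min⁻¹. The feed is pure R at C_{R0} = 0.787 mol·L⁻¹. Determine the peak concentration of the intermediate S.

For a first-order series the maximum intermediate yield is C_{S,max}/C_{R0} = (k₁/k₂)^[k₂/(k₂−k₁)].
= (0.266/2.76)^(2.76/(2.76−0.266)) = (0.09638)^(1.107) = 0.07509.
C_{S,max} = 0.07509×0.787 = 0.0591 mol·L⁻¹.

0.0591 mol·L⁻¹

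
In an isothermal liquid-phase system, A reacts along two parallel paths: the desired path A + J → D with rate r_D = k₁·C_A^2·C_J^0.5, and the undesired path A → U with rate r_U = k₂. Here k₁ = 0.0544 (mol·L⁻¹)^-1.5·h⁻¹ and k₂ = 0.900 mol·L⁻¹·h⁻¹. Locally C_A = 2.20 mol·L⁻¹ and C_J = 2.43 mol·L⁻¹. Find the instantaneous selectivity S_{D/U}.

0.456

S_{D/U} = r_D/r_U = (k₁·C_A^2·C_J^0.5)/(k₂) = (k₁/k₂)·C_A^2·C_J^0.5.
= (0.0544×2.200^2×2.430^0.5) / (0.900) = 0.4104/0.9000 = 0.456.
Since the desired path is higher order in A, keeping C_A high (PFR or concentrated feed) favours D.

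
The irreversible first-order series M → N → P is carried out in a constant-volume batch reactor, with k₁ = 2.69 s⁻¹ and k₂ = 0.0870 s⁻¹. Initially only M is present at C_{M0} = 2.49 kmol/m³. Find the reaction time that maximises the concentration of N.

1.32 s

For first-order series the maximum of C_N occurs at t_opt = ln(k₂/k₁)/(k₂−k₁).
= ln(0.0870/2.69)/(0.0870−2.69) = ln(0.03234)/-2.603 = -3.431/-2.603 = 1.32 s.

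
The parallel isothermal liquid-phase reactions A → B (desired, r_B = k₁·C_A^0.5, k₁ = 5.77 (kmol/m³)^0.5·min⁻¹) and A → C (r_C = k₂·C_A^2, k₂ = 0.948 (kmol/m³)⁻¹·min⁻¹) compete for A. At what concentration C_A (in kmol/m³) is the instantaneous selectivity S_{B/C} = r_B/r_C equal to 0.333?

S_{B/C} = (k₁/k₂)·C_A^-1.5 ⇒ C_A = (S·k₂/k₁)^(1/(-1.5)).
= (0.333×0.948/5.77)^(-0.6667) = (0.05471)^(-0.6667) = 6.94 kmol/m³.

6.94 kmol/m³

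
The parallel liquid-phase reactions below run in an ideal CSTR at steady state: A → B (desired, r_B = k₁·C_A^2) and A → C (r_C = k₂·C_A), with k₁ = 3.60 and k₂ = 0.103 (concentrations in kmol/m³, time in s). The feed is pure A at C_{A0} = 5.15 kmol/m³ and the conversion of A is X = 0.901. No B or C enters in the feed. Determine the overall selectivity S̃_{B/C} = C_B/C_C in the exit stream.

17.8

Exit C_A = C_{A0}(1−X) = 5.15×0.0990 = 0.5098 kmol/m³.
In a CSTR the entire volume is at exit conditions, so r_B = 3.60×0.5098^2 = 0.9358 and r_C = 0.103×0.5098 = 0.05251.
Overall selectivity = C_B/C_C = r_Bτ/(r_Cτ) = r_B/r_C = 17.8.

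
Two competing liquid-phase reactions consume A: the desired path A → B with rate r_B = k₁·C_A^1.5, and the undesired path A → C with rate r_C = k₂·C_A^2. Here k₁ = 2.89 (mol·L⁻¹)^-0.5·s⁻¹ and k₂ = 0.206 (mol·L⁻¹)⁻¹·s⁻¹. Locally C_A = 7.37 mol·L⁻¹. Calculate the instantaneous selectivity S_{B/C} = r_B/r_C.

S_{B/C} = r_B/r_C = (k₁·C_A^1.5)/(k₂·C_A^2) = (k₁/k₂)·C_A^-0.5.
= (2.89×7.370^1.5) / (0.206×7.370^2) = 57.82/11.19 = 5.17.
The undesired path is higher order in A, so low C_A (CSTR or dilute feed) favours B.

5.17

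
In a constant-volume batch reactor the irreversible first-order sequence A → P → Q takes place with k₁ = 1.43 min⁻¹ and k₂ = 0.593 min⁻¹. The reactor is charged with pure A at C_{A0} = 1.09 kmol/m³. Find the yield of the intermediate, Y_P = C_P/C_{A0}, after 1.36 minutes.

0.518

For first-order series with pure A initially, C_P(t) = k₁C_{A0}/(k₂−k₁)·(e^(−k₁t) − e^(−k₂t)).
e^(−k₁t) = e^(−1.43×1.36) = e^(−1.945) = 0.1430; e^(−k₂t) = e^(−0.8065) = 0.4464.
C_P = 1.43×1.09/(0.593−1.43) × (0.1430−0.4464) = (-1.862)×(-0.3034) = 0.5650 kmol/m³.
Y_P = C_P/C_{A0} = 0.5650/1.09 = 0.518.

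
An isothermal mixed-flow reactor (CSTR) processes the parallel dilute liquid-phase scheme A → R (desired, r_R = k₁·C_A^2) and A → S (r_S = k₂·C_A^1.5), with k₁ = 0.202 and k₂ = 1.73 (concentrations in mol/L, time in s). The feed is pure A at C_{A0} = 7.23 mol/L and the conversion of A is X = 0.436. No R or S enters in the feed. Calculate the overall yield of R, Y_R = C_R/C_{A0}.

Exit C_A = C_{A0}(1−X) = 7.23×0.564 = 4.078 mol/L.
A CSTR operates uniformly at the exit composition, giving r_R = 3.359 and r_S = 14.25 (each k·C_A^n at C_A = 4.078).
Fraction of consumed A going to R: r_R/(r_R+r_S) = 0.1908.
C_R = 0.1908·C_{A0}·X = 0.1908×7.23×0.436 = 0.601 mol/L; Y_R = C_R/C_{A0} = 0.0832.

0.0832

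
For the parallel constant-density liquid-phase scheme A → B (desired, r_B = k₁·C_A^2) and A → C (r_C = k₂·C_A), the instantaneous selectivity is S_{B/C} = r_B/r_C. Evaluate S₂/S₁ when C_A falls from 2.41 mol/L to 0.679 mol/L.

S_{B/C} = (k₁/k₂)·C_A, so S₂/S₁ = (C_{A,2}/C_{A,1}).
= 0.679/2.41 = 0.282.

0.282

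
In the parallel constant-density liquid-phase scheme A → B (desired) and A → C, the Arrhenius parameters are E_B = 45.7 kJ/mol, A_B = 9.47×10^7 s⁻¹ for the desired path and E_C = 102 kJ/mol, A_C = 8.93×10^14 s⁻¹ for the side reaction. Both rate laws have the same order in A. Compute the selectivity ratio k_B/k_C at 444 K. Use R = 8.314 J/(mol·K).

0.446

k_B/k_C = (A_B/A_C)·exp[−(E_B−E_C)/(RT)] = (A_B/A_C)·exp[(E_C−E_B)/(RT)].
(E_C−E_B)/(RT) = (102−45.7)×10³/(8.314×444) = 56300/3691 = 15.25.
k_B/k_C = (9.47×10^7/8.93×10^14)·exp(15.25) = 1.060×10^-7 × 4.204×10^6 = 0.446.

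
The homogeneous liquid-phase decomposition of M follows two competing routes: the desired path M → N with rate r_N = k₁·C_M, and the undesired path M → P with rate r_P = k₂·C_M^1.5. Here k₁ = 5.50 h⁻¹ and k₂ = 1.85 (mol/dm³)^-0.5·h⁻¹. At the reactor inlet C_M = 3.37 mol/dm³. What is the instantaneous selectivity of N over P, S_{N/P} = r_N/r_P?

S_{N/P} = r_N/r_P = (k₁·C_M)/(k₂·C_M^1.5) = (k₁/k₂)·C_M^-0.5.
= (5.50×3.370) / (1.85×3.370^1.5) = 18.54/11.45 = 1.62.
The undesired path is higher order in M, so low C_M (CSTR or dilute feed) favours N.

1.62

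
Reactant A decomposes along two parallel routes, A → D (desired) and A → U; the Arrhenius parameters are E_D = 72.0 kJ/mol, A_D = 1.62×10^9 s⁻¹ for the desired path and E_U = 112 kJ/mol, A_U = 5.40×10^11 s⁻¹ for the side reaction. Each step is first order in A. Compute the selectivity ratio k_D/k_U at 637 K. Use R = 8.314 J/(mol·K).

With equal orders, S_{D/U} = k_D/k_U = (A_D/A_U)·exp[(E_U−E_D)/(RT)].
(E_U−E_D)/(RT) = (112−72.0)×10³/(8.314×637) = 40000/5296 = 7.553.
k_D/k_U = (1.62×10^9/5.40×10^11)·exp(7.553) = 0.003000 × 1906 = 5.72.

5.72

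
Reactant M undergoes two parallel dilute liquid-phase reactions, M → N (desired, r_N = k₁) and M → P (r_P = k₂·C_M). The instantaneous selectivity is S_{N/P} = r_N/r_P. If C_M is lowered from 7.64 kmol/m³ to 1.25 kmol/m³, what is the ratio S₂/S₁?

S_{N/P} = (k₁/k₂)·C_M⁻¹, so S₂/S₁ = (C_{M,2}/C_{M,1})⁻¹.
= 7.64/1.25 = 6.11.

6.11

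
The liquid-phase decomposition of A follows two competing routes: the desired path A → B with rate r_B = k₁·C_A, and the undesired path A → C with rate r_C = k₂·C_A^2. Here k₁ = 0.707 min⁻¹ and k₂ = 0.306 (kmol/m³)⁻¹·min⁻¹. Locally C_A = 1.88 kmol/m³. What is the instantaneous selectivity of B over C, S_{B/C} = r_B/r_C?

S_{B/C} = r_B/r_C = (k₁·C_A)/(k₂·C_A^2) = (k₁/k₂)·C_A⁻¹.
= (0.707×1.880) / (0.306×1.880^2) = 1.329/1.082 = 1.23.
The undesired path is higher order in A, so low C_A (CSTR or dilute feed) favours B.

1.23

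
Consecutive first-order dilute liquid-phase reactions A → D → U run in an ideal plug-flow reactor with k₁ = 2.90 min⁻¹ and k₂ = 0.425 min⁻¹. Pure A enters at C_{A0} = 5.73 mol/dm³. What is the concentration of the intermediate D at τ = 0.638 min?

4.06 mol/dm³

Solving the coupled first-order balances gives C_D(τ) = [k₁/(k₂−k₁)]·C_{A0}·(e^(−k₁τ) − e^(−k₂τ)).
e^(−k₁τ) = e^(−2.90×0.638) = e^(−1.850) = 0.1572; e^(−k₂τ) = e^(−0.2712) = 0.7625.
C_D = 2.90×5.73/(0.425−2.90) × (0.1572−0.7625) = (-6.714)×(-0.6053) = 4.064 mol/dm³.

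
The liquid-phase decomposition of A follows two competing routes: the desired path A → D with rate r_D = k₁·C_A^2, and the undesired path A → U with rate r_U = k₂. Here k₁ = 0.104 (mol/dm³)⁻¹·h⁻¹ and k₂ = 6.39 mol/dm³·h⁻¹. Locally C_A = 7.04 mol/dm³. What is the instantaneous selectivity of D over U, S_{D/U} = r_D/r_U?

0.807

S_{D/U} = r_D/r_U = (k₁·C_A^2)/(k₂) = (k₁/k₂)·C_A^2.
= (0.104×7.040^2) / (6.39) = 5.154/6.390 = 0.807.
Since the desired path is higher order in A, keeping C_A high (PFR or concentrated feed) favours D.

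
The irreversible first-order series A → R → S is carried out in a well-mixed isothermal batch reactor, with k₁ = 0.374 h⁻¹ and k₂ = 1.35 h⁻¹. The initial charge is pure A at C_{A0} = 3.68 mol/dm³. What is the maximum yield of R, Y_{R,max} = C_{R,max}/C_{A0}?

Evaluating C_R at t_opt = ln(k₂/k₁)/(k₂−k₁) gives C_{R,max}/C_{A0} = (k₁/k₂)^[k₂/(k₂−k₁)].
= (0.374/1.35)^(1.35/(1.35−0.374)) = (0.2770)^(1.383) = 0.1694.

0.169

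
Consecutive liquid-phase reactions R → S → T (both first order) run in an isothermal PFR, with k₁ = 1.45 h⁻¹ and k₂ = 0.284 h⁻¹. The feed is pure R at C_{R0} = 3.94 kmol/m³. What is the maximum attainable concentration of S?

Evaluating C_S at τ_opt = ln(k₂/k₁)/(k₂−k₁) gives C_{S,max}/C_{R0} = (k₁/k₂)^[k₂/(k₂−k₁)].
= (1.45/0.284)^(0.284/(0.284−1.45)) = (5.106)^(-0.2436) = 0.6723.
C_{S,max} = 0.6723×3.94 = 2.65 kmol/m³.

2.65 kmol/m³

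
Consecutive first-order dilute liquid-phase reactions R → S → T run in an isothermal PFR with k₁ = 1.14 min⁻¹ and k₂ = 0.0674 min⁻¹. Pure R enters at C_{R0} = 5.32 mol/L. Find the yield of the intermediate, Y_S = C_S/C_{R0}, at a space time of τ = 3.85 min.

0.807

For first-order series with pure R initially, C_S(τ) = k₁C_{R0}/(k₂−k₁)·(e^(−k₁τ) − e^(−k₂τ)).
e^(−k₁τ) = e^(−1.14×3.85) = e^(−4.389) = 0.01241; e^(−k₂τ) = e^(−0.2595) = 0.7714.
C_S = 1.14×5.32/(0.0674−1.14) × (0.01241−0.7714) = (-5.654)×(-0.7590) = 4.292 mol/L.
Y_S = C_S/C_{R0} = 4.292/5.32 = 0.807.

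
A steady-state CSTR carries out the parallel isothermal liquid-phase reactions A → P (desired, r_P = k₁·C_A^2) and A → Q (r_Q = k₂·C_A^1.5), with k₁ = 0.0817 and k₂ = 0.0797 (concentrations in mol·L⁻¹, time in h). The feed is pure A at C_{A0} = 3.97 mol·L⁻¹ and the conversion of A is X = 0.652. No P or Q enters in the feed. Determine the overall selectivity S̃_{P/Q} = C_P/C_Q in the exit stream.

1.20

Exit C_A = C_{A0}(1−X) = 3.97×0.348 = 1.382 mol·L⁻¹.
A CSTR operates uniformly at the exit composition, giving r_P = 0.1559 and r_Q = 0.1294 (each k·C_A^n at C_A = 1.382).
Overall selectivity = C_P/C_Q = r_Pτ/(r_Qτ) = r_P/r_Q = 1.20.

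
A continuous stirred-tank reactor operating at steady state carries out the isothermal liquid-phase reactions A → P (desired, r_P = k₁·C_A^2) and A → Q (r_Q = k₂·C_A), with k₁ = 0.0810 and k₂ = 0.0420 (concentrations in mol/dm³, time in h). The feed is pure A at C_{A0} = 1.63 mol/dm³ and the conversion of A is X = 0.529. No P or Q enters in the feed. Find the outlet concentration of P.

0.515 mol/dm³

Exit C_A = C_{A0}(1−X) = 1.63×0.471 = 0.7677 mol/dm³.
Rates in a CSTR are evaluated at the outlet concentration: r_P = 0.0810×0.7677^2 = 0.04774, r_Q = 0.0420×0.7677 = 0.03224.
Fraction of consumed A going to P: r_P/(r_P+r_Q) = 0.5969.
C_P = 0.5969·C_{A0}·X = 0.5969×1.63×0.529 = 0.515 mol/dm³.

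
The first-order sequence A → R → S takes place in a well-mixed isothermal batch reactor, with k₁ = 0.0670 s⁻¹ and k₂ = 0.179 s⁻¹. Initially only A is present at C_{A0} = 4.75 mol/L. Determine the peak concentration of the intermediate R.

For a first-order series the maximum intermediate yield is C_{R,max}/C_{A0} = (k₁/k₂)^[k₂/(k₂−k₁)].
= (0.0670/0.179)^(0.179/(0.179−0.0670)) = (0.3743)^(1.598) = 0.2079.
C_{R,max} = 0.2079×4.75 = 0.988 mol/L.

0.988 mol/L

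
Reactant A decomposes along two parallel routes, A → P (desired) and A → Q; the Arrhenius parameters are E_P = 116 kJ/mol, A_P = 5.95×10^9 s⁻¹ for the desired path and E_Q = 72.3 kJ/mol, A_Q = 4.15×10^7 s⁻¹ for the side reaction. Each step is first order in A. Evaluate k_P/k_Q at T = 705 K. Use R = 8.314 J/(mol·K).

Since both paths have the same order in A, the concentration cancels and S_{P/Q} = k_P/k_Q = (A_P/A_Q)·exp[(E_Q−E_P)/(RT)].
(E_Q−E_P)/(RT) = (72.3−116)×10³/(8.314×705) = -43700/5861 = -7.456.
k_P/k_Q = (5.95×10^9/4.15×10^7)·exp(-7.456) = 143.4 × 5.782×10^-4 = 0.0829.

0.0829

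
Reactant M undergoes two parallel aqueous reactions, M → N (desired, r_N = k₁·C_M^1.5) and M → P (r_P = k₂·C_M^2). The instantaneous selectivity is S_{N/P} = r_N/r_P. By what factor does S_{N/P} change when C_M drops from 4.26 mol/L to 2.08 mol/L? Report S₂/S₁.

S_{N/P} = (k₁/k₂)·C_M^-0.5, so S₂/S₁ = (C_{M,2}/C_{M,1})^-0.5.
= (2.08/4.26)^(-0.5) = (0.4883)^(-0.5) = 1.43.
Selectivity toward N rises as C_M falls — low-concentration operation is favoured.

1.43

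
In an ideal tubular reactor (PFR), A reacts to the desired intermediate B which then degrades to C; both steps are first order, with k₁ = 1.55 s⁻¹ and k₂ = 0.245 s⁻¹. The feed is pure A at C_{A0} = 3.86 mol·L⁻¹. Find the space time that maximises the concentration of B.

1.41 s

The intermediate peaks when r₁ = r₂, i.e. k₁e^(−k₁τ) = k₂e^(−k₂τ), giving τ_opt = ln(k₂/k₁)/(k₂−k₁).
= ln(0.245/1.55)/(0.245−1.55) = ln(0.1581)/-1.305 = -1.845/-1.305 = 1.41 s.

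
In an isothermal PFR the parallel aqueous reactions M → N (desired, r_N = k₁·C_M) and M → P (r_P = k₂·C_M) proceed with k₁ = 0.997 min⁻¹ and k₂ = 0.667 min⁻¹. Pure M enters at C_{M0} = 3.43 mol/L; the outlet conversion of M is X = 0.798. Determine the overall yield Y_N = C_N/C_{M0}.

C_M = C_{M0}(1−X) = 0.6929 mol/L.
Both paths are first order in M, so the instantaneous fraction to N is constant: dC_N/d(−C_M) = k₁/(k₁+k₂) = 0.5992.
C_N = 0.5992·(C_{M0}−C_M) = 0.5992×2.737 = 1.64 mol/L.
Y_N = C_N/C_{M0} = 1.640/3.43 = 0.478.

0.478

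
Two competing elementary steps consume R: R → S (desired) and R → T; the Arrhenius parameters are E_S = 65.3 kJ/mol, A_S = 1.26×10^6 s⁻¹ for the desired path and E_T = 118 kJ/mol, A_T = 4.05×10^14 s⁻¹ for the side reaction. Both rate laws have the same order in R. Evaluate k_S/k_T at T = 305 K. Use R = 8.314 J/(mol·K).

Since both paths have the same order in R, the concentration cancels and S_{S/T} = k_S/k_T = (A_S/A_T)·exp[(E_T−E_S)/(RT)].
(E_T−E_S)/(RT) = (118−65.3)×10³/(8.314×305) = 52700/2536 = 20.78.
k_S/k_T = (1.26×10^6/4.05×10^14)·exp(20.78) = 3.111×10^-9 × 1.061×10^9 = 3.30.

3.30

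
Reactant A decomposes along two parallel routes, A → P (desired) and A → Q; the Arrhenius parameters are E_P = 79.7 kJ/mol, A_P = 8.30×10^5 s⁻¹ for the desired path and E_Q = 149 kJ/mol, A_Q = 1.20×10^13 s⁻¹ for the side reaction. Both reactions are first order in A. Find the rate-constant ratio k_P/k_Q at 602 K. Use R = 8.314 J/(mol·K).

Since both paths have the same order in A, the concentration cancels and S_{P/Q} = k_P/k_Q = (A_P/A_Q)·exp[(E_Q−E_P)/(RT)].
(E_Q−E_P)/(RT) = (149−79.7)×10³/(8.314×602) = 69300/5005 = 13.85.
k_P/k_Q = (8.30×10^5/1.20×10^13)·exp(13.85) = 6.917×10^-8 × 1.031×10^6 = 0.0713.

0.0713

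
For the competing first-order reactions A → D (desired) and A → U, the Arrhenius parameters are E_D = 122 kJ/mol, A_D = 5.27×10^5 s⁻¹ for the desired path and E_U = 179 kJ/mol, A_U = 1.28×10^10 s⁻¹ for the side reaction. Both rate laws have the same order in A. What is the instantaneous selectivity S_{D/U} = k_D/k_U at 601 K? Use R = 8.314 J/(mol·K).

3.71

k_D/k_U = (A_D/A_U)·exp[−(E_D−E_U)/(RT)] = (A_D/A_U)·exp[(E_U−E_D)/(RT)].
(E_U−E_D)/(RT) = (179−122)×10³/(8.314×601) = 57000/4997 = 11.41.
k_D/k_U = (5.27×10^5/1.28×10^10)·exp(11.41) = 4.117×10^-5 × 89994 = 3.71.
Since E_D < E_U, lowering the temperature improves selectivity toward D.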